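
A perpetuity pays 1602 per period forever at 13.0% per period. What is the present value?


PV = PMT / i
= 1602 / 0.13
= 12323.0769


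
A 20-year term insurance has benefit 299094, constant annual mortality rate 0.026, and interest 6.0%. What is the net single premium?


NSP = benefit * sum_{k=0}^{n-1} k_p_x * q * v^(k+1)
With constant q=0.026, v=0.943396
Sum = 0.246666
NSP = 299094 * 0.246666
= 73776.4435


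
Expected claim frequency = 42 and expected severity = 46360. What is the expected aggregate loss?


E[S] = E[N] * E[X]
= 42 * 46360
= 1.9471e+06


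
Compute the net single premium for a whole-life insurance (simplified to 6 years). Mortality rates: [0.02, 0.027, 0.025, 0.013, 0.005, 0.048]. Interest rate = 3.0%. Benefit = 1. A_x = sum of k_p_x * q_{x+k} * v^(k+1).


v = 0.970874
Year 0: k_p_x=1.0, q=0.02, term=0.019417
Year 1: k_p_x=0.98, q=0.027, term=0.024941
Year 2: k_p_x=0.95354, q=0.025, term=0.021816
Year 3: k_p_x=0.929701, q=0.013, term=0.010738
Year 4: k_p_x=0.917615, q=0.005, term=0.003958
Year 5: k_p_x=0.913027, q=0.048, term=0.036703
A_x = 0.1176


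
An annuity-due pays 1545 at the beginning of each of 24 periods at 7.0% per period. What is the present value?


PV_due = PMT * (1-(1+i)^(-n))/i * (1+i)
PV_immediate = 17720.121
PV_due = 17720.121 * 1.07
= 18960.5295


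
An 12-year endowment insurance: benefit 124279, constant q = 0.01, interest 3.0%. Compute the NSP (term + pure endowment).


Term component = 11753.919
Pure endowment = 12_p_x * v^12 * benefit = 0.886385 * 0.70138 * 124279 = 77263.3241
NSP = 89017.2431


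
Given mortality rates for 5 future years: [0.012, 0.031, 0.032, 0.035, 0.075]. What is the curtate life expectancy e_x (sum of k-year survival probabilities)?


e_x = sum_{k=1}^{n} k_p_x
k_p_x values:
  1_p_x = 0.988
  2_p_x = 0.957372
  3_p_x = 0.926736
  4_p_x = 0.8943
  5_p_x = 0.827228
e_x = 4.5936


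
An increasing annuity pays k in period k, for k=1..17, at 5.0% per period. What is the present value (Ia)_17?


(Ia)_n = sum_{k=1}^{n} k * v^k, v = 1/(1+i)
v = 0.952381
Sum computed term by term:
(Ia)_17 = 88.4145


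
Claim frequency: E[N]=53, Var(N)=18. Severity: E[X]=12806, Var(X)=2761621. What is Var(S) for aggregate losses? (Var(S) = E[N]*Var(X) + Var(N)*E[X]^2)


Var(S) = E[N]*Var(X) + Var(N)*E[X]^2
= 53*2761621 + 18*12806^2
= 146365913 + 2951885448
= 3.0983e+09


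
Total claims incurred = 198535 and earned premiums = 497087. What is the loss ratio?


Loss ratio = claims / premiums
= 198535 / 497087
= 0.3994


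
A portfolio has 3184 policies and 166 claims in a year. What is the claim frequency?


frequency = claims / policies
= 166 / 3184
= 0.0521


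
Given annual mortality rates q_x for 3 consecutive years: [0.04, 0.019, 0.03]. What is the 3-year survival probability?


p_k = 1 - q_k for each year
Survival = product of (1 - q_k)
= 0.96 * 0.981 * 0.97
= 0.9135


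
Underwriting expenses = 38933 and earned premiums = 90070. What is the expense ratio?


Expense ratio = expenses / premiums
= 38933 / 90070
= 0.4323


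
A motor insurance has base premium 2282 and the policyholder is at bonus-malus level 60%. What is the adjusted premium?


adjusted = base * BM_level / 100
= 2282 * 60 / 100
= 2282 * 0.6
= 1369.2


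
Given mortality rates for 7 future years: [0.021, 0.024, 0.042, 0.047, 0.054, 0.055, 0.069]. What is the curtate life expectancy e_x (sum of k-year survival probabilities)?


e_x = sum_{k=1}^{n} k_p_x
k_p_x values:
  1_p_x = 0.979
  2_p_x = 0.955504
  3_p_x = 0.915373
  4_p_x = 0.87235
  5_p_x = 0.825243
  6_p_x = 0.779855
  7_p_x = 0.726045
e_x = 6.0534


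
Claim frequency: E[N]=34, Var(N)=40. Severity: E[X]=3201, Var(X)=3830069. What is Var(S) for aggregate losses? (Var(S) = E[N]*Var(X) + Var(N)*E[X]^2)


Var(S) = E[N]*Var(X) + Var(N)*E[X]^2
= 34*3830069 + 40*3201^2
= 130222346 + 409856040
= 5.4008e+08


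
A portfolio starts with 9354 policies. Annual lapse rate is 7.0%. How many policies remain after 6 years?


remaining = initial * (1 - lapse)^years
= 9354 * (1 - 0.07)^6
= 9354 * 0.64699
= 6051.9462


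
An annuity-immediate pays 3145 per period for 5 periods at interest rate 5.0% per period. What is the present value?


PV = PMT * (1 - (1+i)^(-n)) / i
= 3145 * (1 - (1+0.05)^(-5)) / 0.05
= 3145 * (1 - 0.783526) / 0.05
= 3145 * 4.329477
= 13616.2041


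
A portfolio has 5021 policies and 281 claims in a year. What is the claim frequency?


frequency = claims / policies
= 281 / 5021
= 0.056


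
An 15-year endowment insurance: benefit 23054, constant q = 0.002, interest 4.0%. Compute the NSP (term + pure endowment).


Term component = 506.2683
Pure endowment = 15_p_x * v^15 * benefit = 0.970416 * 0.555265 * 23054 = 12422.3659
NSP = 12928.6342


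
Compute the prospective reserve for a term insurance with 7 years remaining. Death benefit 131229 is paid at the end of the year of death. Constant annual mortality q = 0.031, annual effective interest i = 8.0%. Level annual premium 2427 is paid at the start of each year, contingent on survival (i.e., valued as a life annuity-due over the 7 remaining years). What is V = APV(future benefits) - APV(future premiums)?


v = 1/(1+i) = 0.925926
APV(future benefits) per unit = sum_{k=0}^{6} k_p_x * q * v^(k+1) = 0.14856
APV(future benefits) = 131229 * 0.14856 = 19495.411
Life annuity-due factor ä_{x:7} = sum_{k=0}^{6} k_p_x * v^k = 5.175647
APV(future premiums) = 2427 * 5.175647 = 12561.295
V = 19495.411 - 12561.295
= 6934.116


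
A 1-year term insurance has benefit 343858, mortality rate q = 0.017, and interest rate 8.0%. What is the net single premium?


NSP = benefit * q * v
v = 1/(1+i) = 0.925926
NSP = 343858 * 0.017 * 0.925926
= 5412.5796


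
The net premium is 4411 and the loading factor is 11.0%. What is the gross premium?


Gross = net * (1 + loading)
= 4411 * (1 + 0.11)
= 4411 * 1.11
= 4896.21


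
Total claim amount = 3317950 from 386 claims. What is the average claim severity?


severity = total / number
= 3317950 / 386
= 8595.7254


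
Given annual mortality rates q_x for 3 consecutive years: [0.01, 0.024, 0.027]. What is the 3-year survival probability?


p_k = 1 - q_k for each year
Survival = product of (1 - q_k)
= 0.99 * 0.976 * 0.973
= 0.9402


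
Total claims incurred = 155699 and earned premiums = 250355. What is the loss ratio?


Loss ratio = claims / premiums
= 155699 / 250355
= 0.6219


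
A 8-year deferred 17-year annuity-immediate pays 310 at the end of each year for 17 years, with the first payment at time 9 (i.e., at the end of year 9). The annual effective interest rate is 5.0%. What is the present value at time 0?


PV at time 8 of the 17-year annuity-immediate:
a_n = 310 * (1-(1+0.05)^(-17))/0.05 = 3494.9605
Discount back 8 years to time 0:
PV = 3494.9605 * (1+0.05)^(-8)
= 3494.9605 * 0.676839
= 2365.5269


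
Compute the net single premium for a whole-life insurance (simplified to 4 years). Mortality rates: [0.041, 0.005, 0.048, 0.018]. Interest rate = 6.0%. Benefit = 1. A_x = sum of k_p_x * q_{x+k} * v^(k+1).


v = 0.943396
Year 0: k_p_x=1.0, q=0.041, term=0.038679
Year 1: k_p_x=0.959, q=0.005, term=0.004268
Year 2: k_p_x=0.954205, q=0.048, term=0.038456
Year 3: k_p_x=0.908403, q=0.018, term=0.012952
A_x = 0.0944


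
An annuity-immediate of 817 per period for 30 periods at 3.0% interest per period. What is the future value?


FV = PMT * ((1+i)^n - 1) / i
= 817 * ((1.03)^30 - 1) / 0.03
= 817 * (2.427262 - 1) / 0.03
= 38869.1146


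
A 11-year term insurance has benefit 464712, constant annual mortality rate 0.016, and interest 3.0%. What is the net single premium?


NSP = benefit * sum_{k=0}^{n-1} k_p_x * q * v^(k+1)
With constant q=0.016, v=0.970874
Sum = 0.1374
NSP = 464712 * 0.1374
= 63851.6128


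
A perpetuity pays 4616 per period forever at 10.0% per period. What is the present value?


PV = PMT / i
= 4616 / 0.1
= 46160.0


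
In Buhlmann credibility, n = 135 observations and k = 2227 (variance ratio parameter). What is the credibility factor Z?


Z = n / (n + k)
= 135 / (135 + 2227)
= 135 / 2362
= 0.0572


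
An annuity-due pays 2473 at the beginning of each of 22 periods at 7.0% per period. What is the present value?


PV_due = PMT * (1-(1+i)^(-n))/i * (1+i)
PV_immediate = 27354.4478
PV_due = 27354.4478 * 1.07
= 29269.2591


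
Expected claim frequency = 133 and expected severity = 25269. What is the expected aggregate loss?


E[S] = E[N] * E[X]
= 133 * 25269
= 3.3608e+06


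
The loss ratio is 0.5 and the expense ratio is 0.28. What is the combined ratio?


Combined ratio = loss ratio + expense ratio
= 0.5 + 0.28
= 0.78


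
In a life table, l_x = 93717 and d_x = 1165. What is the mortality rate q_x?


q_x = d_x / l_x
= 1165 / 93717
= 0.0124


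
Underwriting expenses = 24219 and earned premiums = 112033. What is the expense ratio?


Expense ratio = expenses / premiums
= 24219 / 112033
= 0.2162


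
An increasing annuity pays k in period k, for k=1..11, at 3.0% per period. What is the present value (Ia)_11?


(Ia)_n = sum_{k=1}^{n} k * v^k, v = 1/(1+i)
v = 0.970874
Sum computed term by term:
(Ia)_11 = 52.7856


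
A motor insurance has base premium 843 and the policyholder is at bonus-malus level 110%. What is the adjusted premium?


adjusted = base * BM_level / 100
= 843 * 110 / 100
= 843 * 1.1
= 927.3


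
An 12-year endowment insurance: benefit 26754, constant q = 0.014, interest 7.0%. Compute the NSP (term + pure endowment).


Term component = 2787.3124
Pure endowment = 12_p_x * v^12 * benefit = 0.844351 * 0.444012 * 26754 = 10030.1256
NSP = 12817.438


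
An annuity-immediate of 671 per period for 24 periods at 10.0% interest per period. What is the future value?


FV = PMT * ((1+i)^n - 1) / i
= 671 * ((1.1)^24 - 1) / 0.1
= 671 * (9.849733 - 1) / 0.1
= 59381.7063


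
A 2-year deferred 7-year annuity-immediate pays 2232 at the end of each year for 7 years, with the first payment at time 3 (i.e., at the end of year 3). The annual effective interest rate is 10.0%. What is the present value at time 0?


PV at time 2 of the 7-year annuity-immediate:
a_n = 2232 * (1-(1+0.1)^(-7))/0.1 = 10866.3108
Discount back 2 years to time 0:
PV = 10866.3108 * (1+0.1)^(-2)
= 10866.3108 * 0.826446
= 8980.4221


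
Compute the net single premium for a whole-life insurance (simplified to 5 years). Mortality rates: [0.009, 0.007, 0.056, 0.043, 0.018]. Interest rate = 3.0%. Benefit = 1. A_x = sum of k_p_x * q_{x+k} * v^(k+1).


v = 0.970874
Year 0: k_p_x=1.0, q=0.009, term=0.008738
Year 1: k_p_x=0.991, q=0.007, term=0.006539
Year 2: k_p_x=0.984063, q=0.056, term=0.050431
Year 3: k_p_x=0.928955, q=0.043, term=0.035491
Year 4: k_p_x=0.88901, q=0.018, term=0.013804
A_x = 0.115


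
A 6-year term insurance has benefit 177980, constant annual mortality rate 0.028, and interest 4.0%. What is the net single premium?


NSP = benefit * sum_{k=0}^{n-1} k_p_x * q * v^(k+1)
With constant q=0.028, v=0.961538
Sum = 0.137325
NSP = 177980 * 0.137325
= 24441.1342


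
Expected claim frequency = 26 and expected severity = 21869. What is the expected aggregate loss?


E[S] = E[N] * E[X]
= 26 * 21869
= 568594


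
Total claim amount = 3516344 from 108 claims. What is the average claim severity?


severity = total / number
= 3516344 / 108
= 32558.7407


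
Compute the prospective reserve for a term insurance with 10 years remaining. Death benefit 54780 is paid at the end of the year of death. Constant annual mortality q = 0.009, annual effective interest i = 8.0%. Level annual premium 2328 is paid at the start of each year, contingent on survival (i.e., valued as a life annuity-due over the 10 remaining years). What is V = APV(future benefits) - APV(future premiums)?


v = 1/(1+i) = 0.925926
APV(future benefits) per unit = sum_{k=0}^{9} k_p_x * q * v^(k+1) = 0.058333
APV(future benefits) = 54780 * 0.058333 = 3195.4647
Life annuity-due factor ä_{x:10} = sum_{k=0}^{9} k_p_x * v^k = 6.999923
APV(future premiums) = 2328 * 6.999923 = 16295.8198
V = 3195.4647 - 16295.8198
= -13100.3552


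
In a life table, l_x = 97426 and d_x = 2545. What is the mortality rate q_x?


q_x = d_x / l_x
= 2545 / 97426
= 0.0261


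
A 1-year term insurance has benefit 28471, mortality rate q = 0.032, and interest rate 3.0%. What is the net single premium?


NSP = benefit * q * v
v = 1/(1+i) = 0.970874
NSP = 28471 * 0.032 * 0.970874
= 884.5359


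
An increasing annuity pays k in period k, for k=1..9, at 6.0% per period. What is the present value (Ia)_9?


(Ia)_n = sum_{k=1}^{n} k * v^k, v = 1/(1+i)
v = 0.943396
Sum computed term by term:
(Ia)_9 = 31.3785


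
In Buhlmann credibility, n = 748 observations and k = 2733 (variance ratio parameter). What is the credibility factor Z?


Z = n / (n + k)
= 748 / (748 + 2733)
= 748 / 3481
= 0.2149


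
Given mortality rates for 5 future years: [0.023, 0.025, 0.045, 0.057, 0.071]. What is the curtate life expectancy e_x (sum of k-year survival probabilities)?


e_x = sum_{k=1}^{n} k_p_x
k_p_x values:
  1_p_x = 0.977
  2_p_x = 0.952575
  3_p_x = 0.909709
  4_p_x = 0.857856
  5_p_x = 0.796948
e_x = 4.4941


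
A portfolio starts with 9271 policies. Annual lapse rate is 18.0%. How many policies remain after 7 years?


remaining = initial * (1 - lapse)^years
= 9271 * (1 - 0.18)^7
= 9271 * 0.249285
= 2311.1256


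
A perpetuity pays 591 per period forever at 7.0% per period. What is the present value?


PV = PMT / i
= 591 / 0.07
= 8442.8571


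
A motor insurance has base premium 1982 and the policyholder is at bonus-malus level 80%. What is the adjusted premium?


adjusted = base * BM_level / 100
= 1982 * 80 / 100
= 1982 * 0.8
= 1585.6


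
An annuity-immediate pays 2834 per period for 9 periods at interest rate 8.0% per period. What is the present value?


PV = PMT * (1 - (1+i)^(-n)) / i
= 2834 * (1 - (1+0.08)^(-9)) / 0.08
= 2834 * (1 - 0.500249) / 0.08
= 2834 * 6.246888
= 17703.6803


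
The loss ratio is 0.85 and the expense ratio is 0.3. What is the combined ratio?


Combined ratio = loss ratio + expense ratio
= 0.85 + 0.3
= 1.15


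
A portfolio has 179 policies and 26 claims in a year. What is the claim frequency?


frequency = claims / policies
= 26 / 179
= 0.1453


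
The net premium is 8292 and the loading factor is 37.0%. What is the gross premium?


Gross = net * (1 + loading)
= 8292 * (1 + 0.37)
= 8292 * 1.37
= 11360.04


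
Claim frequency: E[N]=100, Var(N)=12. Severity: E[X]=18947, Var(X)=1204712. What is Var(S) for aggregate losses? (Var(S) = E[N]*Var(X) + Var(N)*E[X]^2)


Var(S) = E[N]*Var(X) + Var(N)*E[X]^2
= 100*1204712 + 12*18947^2
= 120471200 + 4307865708
= 4.4283e+09


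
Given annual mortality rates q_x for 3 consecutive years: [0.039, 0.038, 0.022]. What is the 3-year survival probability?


p_k = 1 - q_k for each year
Survival = product of (1 - q_k)
= 0.961 * 0.962 * 0.978
= 0.9041


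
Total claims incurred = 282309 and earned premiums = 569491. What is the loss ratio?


Loss ratio = claims / premiums
= 282309 / 569491
= 0.4957


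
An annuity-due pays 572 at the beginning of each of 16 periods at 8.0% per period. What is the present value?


PV_due = PMT * (1-(1+i)^(-n))/i * (1+i)
PV_immediate = 5062.9832
PV_due = 5062.9832 * 1.08
= 5468.0218


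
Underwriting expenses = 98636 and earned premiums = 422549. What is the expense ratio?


Expense ratio = expenses / premiums
= 98636 / 422549
= 0.2334


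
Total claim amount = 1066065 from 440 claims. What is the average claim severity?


severity = total / number
= 1066065 / 440
= 2422.875


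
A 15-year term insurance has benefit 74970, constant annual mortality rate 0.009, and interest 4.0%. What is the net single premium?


NSP = benefit * sum_{k=0}^{n-1} k_p_x * q * v^(k+1)
With constant q=0.009, v=0.961538
Sum = 0.09462
NSP = 74970 * 0.09462
= 7093.6566


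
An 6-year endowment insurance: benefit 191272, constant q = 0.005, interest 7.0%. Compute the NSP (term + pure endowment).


Term component = 4506.3661
Pure endowment = 6_p_x * v^6 * benefit = 0.970373 * 0.666342 * 191272 = 123676.5088
NSP = 128182.8749


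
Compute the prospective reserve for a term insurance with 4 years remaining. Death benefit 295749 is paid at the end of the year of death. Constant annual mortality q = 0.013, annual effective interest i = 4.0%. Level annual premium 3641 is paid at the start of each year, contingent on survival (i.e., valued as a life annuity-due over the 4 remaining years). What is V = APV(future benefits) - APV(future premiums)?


v = 1/(1+i) = 0.961538
APV(future benefits) per unit = sum_{k=0}^{3} k_p_x * q * v^(k+1) = 0.046306
APV(future benefits) = 295749 * 0.046306 = 13694.9781
Life annuity-due factor ä_{x:4} = sum_{k=0}^{3} k_p_x * v^k = 3.704487
APV(future premiums) = 3641 * 3.704487 = 13488.0362
V = 13694.9781 - 13488.0362
= 206.9419


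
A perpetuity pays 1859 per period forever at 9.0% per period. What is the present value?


PV = PMT / i
= 1859 / 0.09
= 20655.5556


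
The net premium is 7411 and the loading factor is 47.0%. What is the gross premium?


Gross = net * (1 + loading)
= 7411 * (1 + 0.47)
= 7411 * 1.47
= 10894.17


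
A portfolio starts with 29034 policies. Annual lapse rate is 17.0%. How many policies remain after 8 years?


remaining = initial * (1 - lapse)^years
= 29034 * (1 - 0.17)^8
= 29034 * 0.225229
= 6539.3053


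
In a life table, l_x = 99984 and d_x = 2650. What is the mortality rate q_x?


q_x = d_x / l_x
= 2650 / 99984
= 0.0265


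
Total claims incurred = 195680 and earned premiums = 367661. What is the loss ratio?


Loss ratio = claims / premiums
= 195680 / 367661
= 0.5322


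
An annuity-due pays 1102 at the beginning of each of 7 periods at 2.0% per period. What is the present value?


PV_due = PMT * (1-(1+i)^(-n))/i * (1+i)
PV_immediate = 7132.1342
PV_due = 7132.1342 * 1.02
= 7274.7768


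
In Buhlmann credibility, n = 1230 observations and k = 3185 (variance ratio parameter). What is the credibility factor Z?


Z = n / (n + k)
= 1230 / (1230 + 3185)
= 1230 / 4415
= 0.2786


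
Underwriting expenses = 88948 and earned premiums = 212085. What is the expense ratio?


Expense ratio = expenses / premiums
= 88948 / 212085
= 0.4194


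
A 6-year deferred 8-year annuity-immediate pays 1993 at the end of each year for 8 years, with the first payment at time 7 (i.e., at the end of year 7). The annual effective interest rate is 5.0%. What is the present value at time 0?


PV at time 6 of the 8-year annuity-immediate:
a_n = 1993 * (1-(1+0.05)^(-8))/0.05 = 12881.183
Discount back 6 years to time 0:
PV = 12881.183 * (1+0.05)^(-6)
= 12881.183 * 0.746215
= 9612.1371


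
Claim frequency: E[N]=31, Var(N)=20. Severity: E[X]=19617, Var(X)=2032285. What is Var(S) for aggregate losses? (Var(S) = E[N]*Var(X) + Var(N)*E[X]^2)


Var(S) = E[N]*Var(X) + Var(N)*E[X]^2
= 31*2032285 + 20*19617^2
= 63000835 + 7696533780
= 7.7595e+09


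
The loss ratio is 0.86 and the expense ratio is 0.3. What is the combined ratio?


Combined ratio = loss ratio + expense ratio
= 0.86 + 0.3
= 1.16


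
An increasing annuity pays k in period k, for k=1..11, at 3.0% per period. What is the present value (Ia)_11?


(Ia)_n = sum_{k=1}^{n} k * v^k, v = 1/(1+i)
v = 0.970874
Sum computed term by term:
(Ia)_11 = 52.7856


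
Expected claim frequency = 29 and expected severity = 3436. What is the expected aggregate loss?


E[S] = E[N] * E[X]
= 29 * 3436
= 99644


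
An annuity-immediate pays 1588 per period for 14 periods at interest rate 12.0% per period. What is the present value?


PV = PMT * (1 - (1+i)^(-n)) / i
= 1588 * (1 - (1+0.12)^(-14)) / 0.12
= 1588 * (1 - 0.20462) / 0.12
= 1588 * 6.628168
= 10525.5311


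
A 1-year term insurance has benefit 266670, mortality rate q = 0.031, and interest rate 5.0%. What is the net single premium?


NSP = benefit * q * v
v = 1/(1+i) = 0.952381
NSP = 266670 * 0.031 * 0.952381
= 7873.1143


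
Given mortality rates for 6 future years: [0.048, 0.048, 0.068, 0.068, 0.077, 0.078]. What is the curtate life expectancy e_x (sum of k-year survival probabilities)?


e_x = sum_{k=1}^{n} k_p_x
k_p_x values:
  1_p_x = 0.952
  2_p_x = 0.906304
  3_p_x = 0.844675
  4_p_x = 0.787237
  5_p_x = 0.72662
  6_p_x = 0.669944
e_x = 4.8868


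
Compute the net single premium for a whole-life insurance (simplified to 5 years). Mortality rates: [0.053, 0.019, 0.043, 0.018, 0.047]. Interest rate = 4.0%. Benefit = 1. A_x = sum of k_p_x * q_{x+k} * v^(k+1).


v = 0.961538
Year 0: k_p_x=1.0, q=0.053, term=0.050962
Year 1: k_p_x=0.947, q=0.019, term=0.016636
Year 2: k_p_x=0.929007, q=0.043, term=0.035513
Year 3: k_p_x=0.88906, q=0.018, term=0.013679
Year 4: k_p_x=0.873057, q=0.047, term=0.033727
A_x = 0.1505


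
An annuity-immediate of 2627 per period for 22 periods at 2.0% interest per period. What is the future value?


FV = PMT * ((1+i)^n - 1) / i
= 2627 * ((1.02)^22 - 1) / 0.02
= 2627 * (1.54598 - 1) / 0.02
= 71714.4298


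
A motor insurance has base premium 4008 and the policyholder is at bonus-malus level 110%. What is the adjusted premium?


adjusted = base * BM_level / 100
= 4008 * 110 / 100
= 4008 * 1.1
= 4408.8


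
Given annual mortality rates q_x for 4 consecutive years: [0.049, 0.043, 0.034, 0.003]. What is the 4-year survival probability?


p_k = 1 - q_k for each year
Survival = product of (1 - q_k)
= 0.951 * 0.957 * 0.966 * 0.997
= 0.8765


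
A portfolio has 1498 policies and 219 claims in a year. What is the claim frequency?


frequency = claims / policies
= 219 / 1498
= 0.1462


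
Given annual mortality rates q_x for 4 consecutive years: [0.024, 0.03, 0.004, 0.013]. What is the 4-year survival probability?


p_k = 1 - q_k for each year
Survival = product of (1 - q_k)
= 0.976 * 0.97 * 0.996 * 0.987
= 0.9307


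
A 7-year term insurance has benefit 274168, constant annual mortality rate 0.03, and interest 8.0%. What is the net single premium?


NSP = benefit * sum_{k=0}^{n-1} k_p_x * q * v^(k+1)
With constant q=0.03, v=0.925926
Sum = 0.14415
NSP = 274168 * 0.14415
= 39521.3


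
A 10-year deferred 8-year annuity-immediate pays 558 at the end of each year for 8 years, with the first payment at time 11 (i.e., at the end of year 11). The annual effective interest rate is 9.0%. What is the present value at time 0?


PV at time 10 of the 8-year annuity-immediate:
a_n = 558 * (1-(1+0.09)^(-8))/0.09 = 3088.4291
Discount back 10 years to time 0:
PV = 3088.4291 * (1+0.09)^(-10)
= 3088.4291 * 0.422411
= 1304.5858


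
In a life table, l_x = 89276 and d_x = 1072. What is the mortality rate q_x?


q_x = d_x / l_x
= 1072 / 89276
= 0.012


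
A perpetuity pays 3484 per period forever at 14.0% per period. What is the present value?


PV = PMT / i
= 3484 / 0.14
= 24885.7143


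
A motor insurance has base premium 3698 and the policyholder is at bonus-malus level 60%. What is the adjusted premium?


adjusted = base * BM_level / 100
= 3698 * 60 / 100
= 3698 * 0.6
= 2218.8


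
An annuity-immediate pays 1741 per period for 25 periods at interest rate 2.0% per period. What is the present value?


PV = PMT * (1 - (1+i)^(-n)) / i
= 1741 * (1 - (1+0.02)^(-25)) / 0.02
= 1741 * (1 - 0.609531) / 0.02
= 1741 * 19.523456
= 33990.3377


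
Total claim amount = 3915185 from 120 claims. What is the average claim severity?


severity = total / number
= 3915185 / 120
= 32626.5417


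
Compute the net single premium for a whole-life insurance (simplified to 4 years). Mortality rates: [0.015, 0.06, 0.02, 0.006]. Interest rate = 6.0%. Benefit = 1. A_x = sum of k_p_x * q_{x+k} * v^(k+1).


v = 0.943396
Year 0: k_p_x=1.0, q=0.015, term=0.014151
Year 1: k_p_x=0.985, q=0.06, term=0.052599
Year 2: k_p_x=0.9259, q=0.02, term=0.015548
Year 3: k_p_x=0.907382, q=0.006, term=0.004312
A_x = 0.0866


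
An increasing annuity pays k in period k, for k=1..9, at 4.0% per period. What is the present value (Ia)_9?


(Ia)_n = sum_{k=1}^{n} k * v^k, v = 1/(1+i)
v = 0.961538
Sum computed term by term:
(Ia)_9 = 35.2366


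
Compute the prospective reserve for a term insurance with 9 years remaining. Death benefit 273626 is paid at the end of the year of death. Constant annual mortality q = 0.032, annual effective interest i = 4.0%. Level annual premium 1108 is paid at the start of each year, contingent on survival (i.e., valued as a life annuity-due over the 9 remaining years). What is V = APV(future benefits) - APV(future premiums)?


v = 1/(1+i) = 0.961538
APV(future benefits) per unit = sum_{k=0}^{8} k_p_x * q * v^(k+1) = 0.211423
APV(future benefits) = 273626 * 0.211423 = 57850.8659
Life annuity-due factor ä_{x:9} = sum_{k=0}^{8} k_p_x * v^k = 6.871252
APV(future premiums) = 1108 * 6.871252 = 7613.347
V = 57850.8659 - 7613.347
= 50237.5189


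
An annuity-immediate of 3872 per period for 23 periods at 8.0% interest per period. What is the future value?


FV = PMT * ((1+i)^n - 1) / i
= 3872 * ((1.08)^23 - 1) / 0.08
= 3872 * (5.871464 - 1) / 0.08
= 235778.8404


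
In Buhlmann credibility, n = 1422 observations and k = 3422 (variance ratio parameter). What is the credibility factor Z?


Z = n / (n + k)
= 1422 / (1422 + 3422)
= 1422 / 4844
= 0.2936


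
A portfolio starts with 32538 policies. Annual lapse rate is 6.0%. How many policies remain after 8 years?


remaining = initial * (1 - lapse)^years
= 32538 * (1 - 0.06)^8
= 32538 * 0.609569
= 19834.1541


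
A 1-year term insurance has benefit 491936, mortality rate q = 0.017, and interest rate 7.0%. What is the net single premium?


NSP = benefit * q * v
v = 1/(1+i) = 0.934579
NSP = 491936 * 0.017 * 0.934579
= 7815.8056


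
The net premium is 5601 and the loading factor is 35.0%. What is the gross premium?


Gross = net * (1 + loading)
= 5601 * (1 + 0.35)
= 5601 * 1.35
= 7561.35


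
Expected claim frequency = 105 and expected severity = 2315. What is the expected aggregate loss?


E[S] = E[N] * E[X]
= 105 * 2315
= 243075


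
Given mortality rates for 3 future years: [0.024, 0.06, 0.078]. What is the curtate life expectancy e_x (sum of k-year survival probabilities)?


e_x = sum_{k=1}^{n} k_p_x
k_p_x values:
  1_p_x = 0.976
  2_p_x = 0.91744
  3_p_x = 0.84588
e_x = 2.7393


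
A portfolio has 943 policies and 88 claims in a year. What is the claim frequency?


frequency = claims / policies
= 88 / 943
= 0.0933


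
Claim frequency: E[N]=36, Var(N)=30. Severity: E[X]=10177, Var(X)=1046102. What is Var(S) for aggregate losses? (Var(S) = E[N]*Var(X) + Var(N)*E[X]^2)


Var(S) = E[N]*Var(X) + Var(N)*E[X]^2
= 36*1046102 + 30*10177^2
= 37659672 + 3107139870
= 3.1448e+09


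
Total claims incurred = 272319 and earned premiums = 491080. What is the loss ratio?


Loss ratio = claims / premiums
= 272319 / 491080
= 0.5545


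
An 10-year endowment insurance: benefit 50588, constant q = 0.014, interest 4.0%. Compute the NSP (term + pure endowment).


Term component = 5420.2494
Pure endowment = 10_p_x * v^10 * benefit = 0.868499 * 0.675564 * 50588 = 29681.3238
NSP = 35101.5732


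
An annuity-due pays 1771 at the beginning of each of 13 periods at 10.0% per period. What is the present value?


PV_due = PMT * (1-(1+i)^(-n))/i * (1+i)
PV_immediate = 12580.0438
PV_due = 12580.0438 * 1.1
= 13838.0482


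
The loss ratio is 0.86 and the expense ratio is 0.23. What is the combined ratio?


Combined ratio = loss ratio + expense ratio
= 0.86 + 0.23
= 1.09


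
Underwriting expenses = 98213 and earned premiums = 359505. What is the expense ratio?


Expense ratio = expenses / premiums
= 98213 / 359505
= 0.2732


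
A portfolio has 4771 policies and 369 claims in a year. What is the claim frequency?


frequency = claims / policies
= 369 / 4771
= 0.0773


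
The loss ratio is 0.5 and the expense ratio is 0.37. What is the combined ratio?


Combined ratio = loss ratio + expense ratio
= 0.5 + 0.37
= 0.87


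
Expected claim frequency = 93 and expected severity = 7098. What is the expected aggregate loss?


E[S] = E[N] * E[X]
= 93 * 7098
= 660114


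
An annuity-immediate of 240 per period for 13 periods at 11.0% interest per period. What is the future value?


FV = PMT * ((1+i)^n - 1) / i
= 240 * ((1.11)^13 - 1) / 0.11
= 240 * (3.88328 - 1) / 0.11
= 6290.7931


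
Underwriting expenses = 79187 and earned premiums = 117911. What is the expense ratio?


Expense ratio = expenses / premiums
= 79187 / 117911
= 0.6716


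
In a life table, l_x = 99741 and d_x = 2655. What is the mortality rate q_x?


q_x = d_x / l_x
= 2655 / 99741
= 0.0266


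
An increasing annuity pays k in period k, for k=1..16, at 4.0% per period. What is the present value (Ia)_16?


(Ia)_n = sum_{k=1}^{n} k * v^k, v = 1/(1+i)
v = 0.961538
Sum computed term by term:
(Ia)_16 = 89.3964


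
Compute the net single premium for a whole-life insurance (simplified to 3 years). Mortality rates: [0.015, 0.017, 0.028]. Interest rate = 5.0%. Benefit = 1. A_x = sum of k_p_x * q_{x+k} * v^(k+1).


v = 0.952381
Year 0: k_p_x=1.0, q=0.015, term=0.014286
Year 1: k_p_x=0.985, q=0.017, term=0.015188
Year 2: k_p_x=0.968255, q=0.028, term=0.02342
A_x = 0.0529


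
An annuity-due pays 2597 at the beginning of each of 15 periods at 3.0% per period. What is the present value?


PV_due = PMT * (1-(1+i)^(-n))/i * (1+i)
PV_immediate = 31002.8174
PV_due = 31002.8174 * 1.03
= 31932.9019


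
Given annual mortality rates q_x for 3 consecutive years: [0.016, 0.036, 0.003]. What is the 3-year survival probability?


p_k = 1 - q_k for each year
Survival = product of (1 - q_k)
= 0.984 * 0.964 * 0.997
= 0.9457


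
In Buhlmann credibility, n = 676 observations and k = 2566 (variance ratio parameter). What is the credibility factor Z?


Z = n / (n + k)
= 676 / (676 + 2566)
= 676 / 3242
= 0.2085


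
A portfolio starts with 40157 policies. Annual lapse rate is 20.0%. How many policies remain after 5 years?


remaining = initial * (1 - lapse)^years
= 40157 * (1 - 0.2)^5
= 40157 * 0.32768
= 13158.6458


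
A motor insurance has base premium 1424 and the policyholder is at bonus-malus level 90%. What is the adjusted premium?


adjusted = base * BM_level / 100
= 1424 * 90 / 100
= 1424 * 0.9
= 1281.6


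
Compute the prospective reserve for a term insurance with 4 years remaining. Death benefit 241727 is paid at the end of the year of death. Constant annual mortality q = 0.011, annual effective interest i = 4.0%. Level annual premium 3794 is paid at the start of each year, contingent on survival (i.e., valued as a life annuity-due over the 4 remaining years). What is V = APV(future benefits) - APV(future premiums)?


v = 1/(1+i) = 0.961538
APV(future benefits) per unit = sum_{k=0}^{3} k_p_x * q * v^(k+1) = 0.039296
APV(future benefits) = 241727 * 0.039296 = 9498.9354
Life annuity-due factor ä_{x:4} = sum_{k=0}^{3} k_p_x * v^k = 3.71527
APV(future premiums) = 3794 * 3.71527 = 14095.7358
V = 9498.9354 - 14095.7358
= -4596.8005


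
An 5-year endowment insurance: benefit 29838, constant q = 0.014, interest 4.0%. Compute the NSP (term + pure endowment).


Term component = 1810.3206
Pure endowment = 5_p_x * v^5 * benefit = 0.931933 * 0.821927 * 29838 = 22855.3348
NSP = 24665.6554


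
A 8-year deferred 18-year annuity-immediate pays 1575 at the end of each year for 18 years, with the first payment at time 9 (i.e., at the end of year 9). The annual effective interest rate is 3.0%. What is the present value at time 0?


PV at time 8 of the 18-year annuity-immediate:
a_n = 1575 * (1-(1+0.03)^(-18))/0.03 = 21661.7831
Discount back 8 years to time 0:
PV = 21661.7831 * (1+0.03)^(-8)
= 21661.7831 * 0.789409
= 17100.0116


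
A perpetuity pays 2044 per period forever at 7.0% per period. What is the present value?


PV = PMT / i
= 2044 / 0.07
= 29200.0


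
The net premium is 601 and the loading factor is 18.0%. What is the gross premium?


Gross = net * (1 + loading)
= 601 * (1 + 0.18)
= 601 * 1.18
= 709.18


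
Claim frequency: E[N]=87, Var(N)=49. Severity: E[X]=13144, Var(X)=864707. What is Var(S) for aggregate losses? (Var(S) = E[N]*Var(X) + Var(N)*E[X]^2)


Var(S) = E[N]*Var(X) + Var(N)*E[X]^2
= 87*864707 + 49*13144^2
= 75229509 + 8465472064
= 8.5407e+09


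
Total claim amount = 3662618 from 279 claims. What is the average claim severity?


severity = total / number
= 3662618 / 279
= 13127.6631


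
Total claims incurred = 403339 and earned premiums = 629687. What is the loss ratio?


Loss ratio = claims / premiums
= 403339 / 629687
= 0.6405


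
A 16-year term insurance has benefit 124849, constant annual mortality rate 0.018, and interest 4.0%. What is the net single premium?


NSP = benefit * sum_{k=0}^{n-1} k_p_x * q * v^(k+1)
With constant q=0.018, v=0.961538
Sum = 0.186438
NSP = 124849 * 0.186438
= 23276.6103


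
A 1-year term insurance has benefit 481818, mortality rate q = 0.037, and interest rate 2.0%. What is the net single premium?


NSP = benefit * q * v
v = 1/(1+i) = 0.980392
NSP = 481818 * 0.037 * 0.980392
= 17477.7118


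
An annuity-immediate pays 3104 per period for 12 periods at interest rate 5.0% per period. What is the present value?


PV = PMT * (1 - (1+i)^(-n)) / i
= 3104 * (1 - (1+0.05)^(-12)) / 0.05
= 3104 * (1 - 0.556837) / 0.05
= 3104 * 8.863252
= 27511.5331


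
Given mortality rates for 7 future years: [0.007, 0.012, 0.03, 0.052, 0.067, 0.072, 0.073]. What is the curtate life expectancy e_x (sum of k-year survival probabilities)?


e_x = sum_{k=1}^{n} k_p_x
k_p_x values:
  1_p_x = 0.993
  2_p_x = 0.981084
  3_p_x = 0.951651
  4_p_x = 0.902166
  5_p_x = 0.841721
  6_p_x = 0.781117
  7_p_x = 0.724095
e_x = 6.1748


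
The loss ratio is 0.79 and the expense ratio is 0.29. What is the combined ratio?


Combined ratio = loss ratio + expense ratio
= 0.79 + 0.29
= 1.08


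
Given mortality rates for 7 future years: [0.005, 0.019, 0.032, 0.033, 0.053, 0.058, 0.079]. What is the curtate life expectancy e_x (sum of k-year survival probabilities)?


e_x = sum_{k=1}^{n} k_p_x
k_p_x values:
  1_p_x = 0.995
  2_p_x = 0.976095
  3_p_x = 0.94486
  4_p_x = 0.91368
  5_p_x = 0.865255
  6_p_x = 0.81507
  7_p_x = 0.750679
e_x = 6.2606


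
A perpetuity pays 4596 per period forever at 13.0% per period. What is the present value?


PV = PMT / i
= 4596 / 0.13
= 35353.8462


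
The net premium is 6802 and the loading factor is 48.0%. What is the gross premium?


Gross = net * (1 + loading)
= 6802 * (1 + 0.48)
= 6802 * 1.48
= 10066.96


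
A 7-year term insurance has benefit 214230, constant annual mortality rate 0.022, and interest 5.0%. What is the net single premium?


NSP = benefit * sum_{k=0}^{n-1} k_p_x * q * v^(k+1)
With constant q=0.022, v=0.952381
Sum = 0.119716
NSP = 214230 * 0.119716
= 25646.858


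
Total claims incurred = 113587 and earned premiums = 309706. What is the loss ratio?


Loss ratio = claims / premiums
= 113587 / 309706
= 0.3668


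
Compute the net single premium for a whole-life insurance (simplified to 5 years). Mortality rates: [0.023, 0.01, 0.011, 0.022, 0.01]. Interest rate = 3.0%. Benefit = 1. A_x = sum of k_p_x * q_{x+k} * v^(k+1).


v = 0.970874
Year 0: k_p_x=1.0, q=0.023, term=0.02233
Year 1: k_p_x=0.977, q=0.01, term=0.009209
Year 2: k_p_x=0.96723, q=0.011, term=0.009737
Year 3: k_p_x=0.95659, q=0.022, term=0.018698
Year 4: k_p_x=0.935545, q=0.01, term=0.00807
A_x = 0.068


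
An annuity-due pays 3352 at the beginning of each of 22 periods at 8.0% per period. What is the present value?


PV_due = PMT * (1-(1+i)^(-n))/i * (1+i)
PV_immediate = 34192.8928
PV_due = 34192.8928 * 1.08
= 36928.3242


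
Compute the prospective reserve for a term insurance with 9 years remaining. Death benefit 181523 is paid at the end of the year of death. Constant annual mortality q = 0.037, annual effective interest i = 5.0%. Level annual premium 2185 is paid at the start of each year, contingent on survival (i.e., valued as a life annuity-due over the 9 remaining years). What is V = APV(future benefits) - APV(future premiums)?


v = 1/(1+i) = 0.952381
APV(future benefits) per unit = sum_{k=0}^{8} k_p_x * q * v^(k+1) = 0.230026
APV(future benefits) = 181523 * 0.230026 = 41755.0861
Life annuity-due factor ä_{x:9} = sum_{k=0}^{8} k_p_x * v^k = 6.527777
APV(future premiums) = 2185 * 6.527777 = 14263.1924
V = 41755.0861 - 14263.1924
= 27491.8938


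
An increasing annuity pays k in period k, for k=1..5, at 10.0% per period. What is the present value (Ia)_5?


(Ia)_n = sum_{k=1}^{n} k * v^k, v = 1/(1+i)
v = 0.909091
Sum computed term by term:
(Ia)_5 = 10.6526


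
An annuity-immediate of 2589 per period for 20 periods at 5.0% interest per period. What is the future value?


FV = PMT * ((1+i)^n - 1) / i
= 2589 * ((1.05)^20 - 1) / 0.05
= 2589 * (2.653298 - 1) / 0.05
= 85607.7552


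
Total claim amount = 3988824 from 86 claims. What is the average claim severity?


severity = total / number
= 3988824 / 86
= 46381.6744


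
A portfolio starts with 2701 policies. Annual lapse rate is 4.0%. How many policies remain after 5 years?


remaining = initial * (1 - lapse)^years
= 2701 * (1 - 0.04)^5
= 2701 * 0.815373
= 2202.3217


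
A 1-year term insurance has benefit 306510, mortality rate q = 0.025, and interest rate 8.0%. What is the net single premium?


NSP = benefit * q * v
v = 1/(1+i) = 0.925926
NSP = 306510 * 0.025 * 0.925926
= 7095.1389


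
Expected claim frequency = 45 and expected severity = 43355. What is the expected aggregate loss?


E[S] = E[N] * E[X]
= 45 * 43355
= 1.9510e+06


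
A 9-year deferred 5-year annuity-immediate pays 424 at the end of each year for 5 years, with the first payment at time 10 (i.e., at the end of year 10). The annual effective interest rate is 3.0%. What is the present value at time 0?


PV at time 9 of the 5-year annuity-immediate:
a_n = 424 * (1-(1+0.03)^(-5))/0.03 = 1941.7958
Discount back 9 years to time 0:
PV = 1941.7958 * (1+0.03)^(-9)
= 1941.7958 * 0.766417
= 1488.2248


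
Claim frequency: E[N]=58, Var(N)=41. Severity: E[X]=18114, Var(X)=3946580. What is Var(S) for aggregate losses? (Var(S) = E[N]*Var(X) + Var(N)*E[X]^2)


Var(S) = E[N]*Var(X) + Var(N)*E[X]^2
= 58*3946580 + 41*18114^2
= 228901640 + 13452796836
= 1.3682e+10


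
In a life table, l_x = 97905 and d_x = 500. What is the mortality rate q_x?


q_x = d_x / l_x
= 500 / 97905
= 0.0051


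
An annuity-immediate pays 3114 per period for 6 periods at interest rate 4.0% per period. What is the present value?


PV = PMT * (1 - (1+i)^(-n)) / i
= 3114 * (1 - (1+0.04)^(-6)) / 0.04
= 3114 * (1 - 0.790315) / 0.04
= 3114 * 5.242137
= 16324.0142


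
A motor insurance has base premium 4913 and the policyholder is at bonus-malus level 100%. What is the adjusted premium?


adjusted = base * BM_level / 100
= 4913 * 100 / 100
= 4913 * 1.0
= 4913.0


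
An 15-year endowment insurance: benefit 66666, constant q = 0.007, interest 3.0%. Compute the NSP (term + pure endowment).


Term component = 5326.6223
Pure endowment = 15_p_x * v^15 * benefit = 0.899992 * 0.641862 * 66666 = 38510.9964
NSP = 43837.6187


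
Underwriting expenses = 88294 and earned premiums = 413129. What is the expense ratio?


Expense ratio = expenses / premiums
= 88294 / 413129
= 0.2137


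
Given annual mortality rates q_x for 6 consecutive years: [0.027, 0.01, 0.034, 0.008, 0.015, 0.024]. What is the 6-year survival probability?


p_k = 1 - q_k for each year
Survival = product of (1 - q_k)
= 0.973 * 0.99 * 0.966 * 0.992 * 0.985 * 0.976
= 0.8874
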